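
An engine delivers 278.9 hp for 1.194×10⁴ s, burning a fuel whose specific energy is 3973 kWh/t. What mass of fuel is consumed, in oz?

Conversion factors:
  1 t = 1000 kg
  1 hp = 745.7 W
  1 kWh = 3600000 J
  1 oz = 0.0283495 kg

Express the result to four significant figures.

278.9 hp → 207976 W
E = P × t = 207976 × 11940 = 2.48323×10⁹ J
3973 kWh/t → 1.43028×10⁷ J/kg
m = E / e_s = 2.48323×10⁹ / 1.43028×10⁷ = 173.618 kg
In oz: 173.618 / 0.0283495 = 6124.2 oz

6124 oz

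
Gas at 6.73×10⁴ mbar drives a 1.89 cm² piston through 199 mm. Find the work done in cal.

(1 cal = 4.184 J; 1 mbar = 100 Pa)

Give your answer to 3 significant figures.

6.73×10⁴ mbar → 6.73×10⁶ Pa
1.89 cm² → 1.89×10⁻⁴ m²
F = P × A = 6.73×10⁶ × 1.89×10⁻⁴ = 1271.97 N
199 mm → 0.199 m
W = F × d = 1271.97 × 0.199 = 253.122 J
In cal: 253.122 / 4.184 = 60.4976 cal

60.5 cal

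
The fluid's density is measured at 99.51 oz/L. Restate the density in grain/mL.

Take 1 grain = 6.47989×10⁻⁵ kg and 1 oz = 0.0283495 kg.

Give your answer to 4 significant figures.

99.51 oz/L × 0.0283495 kg/oz ÷ 0.001 m³/L = 2821.06 kg/m³
2821.06 kg/m³ ÷ 6.47989×10⁻⁵ kg/grain × 10⁻⁶ m³/mL = 43.5356 grain/mL

43.54 grain/mL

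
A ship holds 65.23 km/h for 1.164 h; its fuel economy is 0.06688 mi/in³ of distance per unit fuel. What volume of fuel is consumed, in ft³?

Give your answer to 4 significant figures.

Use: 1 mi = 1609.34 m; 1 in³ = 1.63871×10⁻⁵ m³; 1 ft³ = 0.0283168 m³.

0.4082 ft³

65.23 km/h → 18.1194 m/s
1.164 h → 4190.4 s
d = v × t = 18.1194 × 4190.4 = 75927.5 m
0.06688 mi/in³ → 6.56813×10⁶ m/m³
V = d / (distance per unit fuel) = 75927.5 / 6.56813×10⁶ = 0.01156 m³
In ft³: 0.01156 / 0.0283168 = 0.408238 ft³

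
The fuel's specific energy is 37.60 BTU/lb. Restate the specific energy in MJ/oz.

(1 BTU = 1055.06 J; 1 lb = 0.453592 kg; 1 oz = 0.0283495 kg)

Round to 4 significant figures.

0.002479 MJ/oz

37.60 BTU/lb × 1055.06 J/BTU ÷ 0.453592 kg/lb = 87458 J/kg
87458 J/kg ÷ 1000000 J/MJ × 0.0283495 kg/oz = 0.00247939 MJ/oz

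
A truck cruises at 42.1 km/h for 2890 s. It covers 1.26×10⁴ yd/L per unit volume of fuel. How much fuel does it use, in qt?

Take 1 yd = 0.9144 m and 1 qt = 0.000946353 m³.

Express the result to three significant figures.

42.1 km/h → 11.6944 m/s
d = v × t = 11.6944 × 2890 = 33796.8 m
1.26×10⁴ yd/L → 1.15214×10⁷ m/m³
V = d / (distance per unit fuel) = 33796.8 / 1.15214×10⁷ = 0.00293339 m³
In qt: 0.00293339 / 0.000946353 = 3.09968 qt

3.10 qt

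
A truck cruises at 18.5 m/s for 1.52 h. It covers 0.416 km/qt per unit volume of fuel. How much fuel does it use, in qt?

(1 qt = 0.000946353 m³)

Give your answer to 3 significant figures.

1.52 h → 5472 s
d = v × t = 18.5 × 5472 = 101232 m
0.416 km/qt → 439582 m/m³
V = d / (distance per unit fuel) = 101232 / 439582 = 0.230292 m³
In qt: 0.230292 / 0.000946353 = 243.347 qt

243 qt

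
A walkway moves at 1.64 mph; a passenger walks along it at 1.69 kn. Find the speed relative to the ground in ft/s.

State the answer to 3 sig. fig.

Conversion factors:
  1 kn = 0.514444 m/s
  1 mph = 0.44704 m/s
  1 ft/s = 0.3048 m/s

5.26 ft/s

1.64 mph × 0.44704 = 0.733146 m/s
1.69 kn × 0.514444 = 0.86941 m/s
Total: 0.733146 + 0.86941 = 1.60256 m/s
In ft/s: 1.60256 / 0.3048 = 5.25774 ft/s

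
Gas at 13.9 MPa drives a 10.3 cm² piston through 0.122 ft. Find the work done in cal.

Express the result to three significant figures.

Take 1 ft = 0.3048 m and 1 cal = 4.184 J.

127 cal

13.9 MPa → 1.39×10⁷ Pa
10.3 cm² → 0.00103 m²
F = P × A = 1.39×10⁷ × 0.00103 = 14317 N
0.122 ft → 0.0371856 m
W = F × d = 14317 × 0.0371856 = 532.386 J
In cal: 532.386 / 4.184 = 127.243 cal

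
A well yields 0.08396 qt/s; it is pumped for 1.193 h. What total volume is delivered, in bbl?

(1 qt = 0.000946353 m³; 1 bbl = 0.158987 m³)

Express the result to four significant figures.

0.08396 qt/s → 7.94558×10⁻⁵ m³/s
1.193 h → 4294.8 s
V = Q × t = 7.94558×10⁻⁵ × 4294.8 = 0.341247 m³
In bbl: 0.341247 / 0.158987 = 2.14638 bbl

2.146 bbl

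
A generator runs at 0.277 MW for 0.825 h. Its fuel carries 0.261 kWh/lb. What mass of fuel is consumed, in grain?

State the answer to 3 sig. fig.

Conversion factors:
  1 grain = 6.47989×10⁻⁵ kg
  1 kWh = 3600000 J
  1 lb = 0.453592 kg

6.13×10⁶ grain

0.277 MW → 277000 W
0.825 h → 2970 s
E = P × t = 277000 × 2970 = 8.2269×10⁸ J
0.261 kWh/lb → 2.07147×10⁶ J/kg
m = E / e_s = 8.2269×10⁸ / 2.07147×10⁶ = 397.153 kg
In grain: 397.153 / 6.47989×10⁻⁵ = 6.12901×10⁶ grain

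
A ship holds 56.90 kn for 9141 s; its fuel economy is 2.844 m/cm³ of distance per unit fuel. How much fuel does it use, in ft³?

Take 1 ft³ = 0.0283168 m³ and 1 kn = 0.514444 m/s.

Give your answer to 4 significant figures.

56.90 kn → 29.2719 m/s
d = v × t = 29.2719 × 9141 = 267574 m
2.844 m/cm³ → 2.844×10⁶ m/m³
V = d / (distance per unit fuel) = 267574 / 2.844×10⁶ = 0.0940837 m³
In ft³: 0.0940837 / 0.0283168 = 3.32254 ft³

3.323 ft³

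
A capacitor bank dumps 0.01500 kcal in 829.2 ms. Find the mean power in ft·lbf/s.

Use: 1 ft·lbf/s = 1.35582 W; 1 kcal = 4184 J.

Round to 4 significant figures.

55.82 ft·lbf/s

0.01500 kcal × 4184 = 62.76 J
829.2 ms × 0.001 = 0.8292 s
P = E / t = 62.76 J / 0.8292 s = 75.6874 W
75.6874 W ÷ (1.35582 W/ft·lbf/s) = 55.8241 ft·lbf/s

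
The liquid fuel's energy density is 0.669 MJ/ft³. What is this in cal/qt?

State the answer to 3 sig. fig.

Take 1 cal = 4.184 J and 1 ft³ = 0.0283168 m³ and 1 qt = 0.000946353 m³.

0.669 MJ/ft³ × 1000000 J/MJ ÷ 0.0283168 m³/ft³ = 2.36256×10⁷ J/m³
2.36256×10⁷ J/m³ ÷ 4.184 J/cal × 0.000946353 m³/qt = 5343.73 cal/qt

5340 cal/qt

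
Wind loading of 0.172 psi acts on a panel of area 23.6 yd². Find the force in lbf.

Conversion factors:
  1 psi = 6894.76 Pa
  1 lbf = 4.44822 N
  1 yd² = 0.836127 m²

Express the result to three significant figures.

5260 lbf

0.172 psi × 6894.76 = 1185.9 Pa
23.6 yd² × 0.836127 = 19.7326 m²
F = P × A = 1185.9 Pa × 19.7326 m² = 23400.9 N
23400.9 N ÷ (4.44822 N/lbf) = 5260.73 lbf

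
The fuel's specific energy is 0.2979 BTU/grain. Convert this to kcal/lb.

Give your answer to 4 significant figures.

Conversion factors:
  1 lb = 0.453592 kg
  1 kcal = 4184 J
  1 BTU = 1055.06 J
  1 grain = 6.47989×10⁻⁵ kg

0.2979 BTU/grain × 1055.06 J/BTU ÷ 6.47989×10⁻⁵ kg/grain = 4.85043×10⁶ J/kg
4.85043×10⁶ J/kg ÷ 4184 J/kcal × 0.453592 kg/lb = 525.84 kcal/lb

525.8 kcal/lb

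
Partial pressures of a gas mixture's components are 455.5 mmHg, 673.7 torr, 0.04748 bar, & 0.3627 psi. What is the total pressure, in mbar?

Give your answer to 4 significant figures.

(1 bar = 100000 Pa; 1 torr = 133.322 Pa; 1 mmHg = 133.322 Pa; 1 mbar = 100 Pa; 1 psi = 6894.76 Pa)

1578 mbar

455.5 mmHg × 133.322 = 60728.2 Pa
673.7 torr × 133.322 = 89819 Pa
0.04748 bar × 100000 = 4748 Pa
0.3627 psi × 6894.76 = 2500.73 Pa
Combined: 60728.2 + 89819 + 4748 + 2500.73 = 157796 Pa
In mbar: 157796 / 100 = 1577.96 mbar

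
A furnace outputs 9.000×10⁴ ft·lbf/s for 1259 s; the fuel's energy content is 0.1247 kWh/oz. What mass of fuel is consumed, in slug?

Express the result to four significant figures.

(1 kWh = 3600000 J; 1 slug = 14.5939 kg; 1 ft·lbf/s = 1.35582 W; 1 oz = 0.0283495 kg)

0.6648 slug

9.000×10⁴ ft·lbf/s → 122024 W
E = P × t = 122024 × 1259 = 1.53628×10⁸ J
0.1247 kWh/oz → 1.58352×10⁷ J/kg
m = E / e_s = 1.53628×10⁸ / 1.58352×10⁷ = 9.70168 kg
In slug: 9.70168 / 14.5939 = 0.664776 slug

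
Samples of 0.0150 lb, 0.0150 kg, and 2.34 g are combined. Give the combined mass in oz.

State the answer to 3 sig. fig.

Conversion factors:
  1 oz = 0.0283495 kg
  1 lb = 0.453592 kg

0.852 oz

0.0150 lb × 0.453592 → 0.00680388 kg
0.0150 kg (already kg)
2.34 g × 0.001 → 0.00234 kg
Total: 0.00680388 + 0.015 + 0.00234 = 0.0241439 kg
In oz: 0.0241439 / 0.0283495 = 0.851652 oz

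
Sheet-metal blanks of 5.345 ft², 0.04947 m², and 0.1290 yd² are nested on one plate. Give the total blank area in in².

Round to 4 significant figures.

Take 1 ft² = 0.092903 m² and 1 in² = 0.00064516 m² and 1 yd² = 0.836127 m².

1014 in²

5.345 ft² × 0.092903 → 0.496567 m²
0.04947 m² (already m²)
0.1290 yd² × 0.836127 → 0.10786 m²
Total: 0.496567 + 0.04947 + 0.10786 = 0.653897 m²
In in²: 0.653897 / 0.00064516 = 1013.54 in²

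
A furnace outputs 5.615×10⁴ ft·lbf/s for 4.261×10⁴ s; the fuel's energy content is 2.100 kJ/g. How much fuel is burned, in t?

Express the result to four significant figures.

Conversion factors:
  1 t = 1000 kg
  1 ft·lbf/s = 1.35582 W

1.545 t

5.615×10⁴ ft·lbf/s → 76129.3 W
E = P × t = 76129.3 × 42610 = 3.24387×10⁹ J
2.100 kJ/g → 2.1×10⁶ J/kg
m = E / e_s = 3.24387×10⁹ / 2.1×10⁶ = 1544.7 kg
In t: 1544.7 / 1000 = 1.5447 t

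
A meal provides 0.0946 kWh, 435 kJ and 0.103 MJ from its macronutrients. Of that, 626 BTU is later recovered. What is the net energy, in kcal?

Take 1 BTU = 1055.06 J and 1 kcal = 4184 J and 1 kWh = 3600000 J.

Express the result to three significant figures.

0.0946 kWh × 3600000 → 340560 J
435 kJ × 1000 → 435000 J
0.103 MJ × 1000000 → 103000 J
626 BTU × 1055.06 → 660468 J
Sum: 340560 + 435000 + 103000 − 660468 = 218092 J
In kcal: 218092 / 4184 = 52.1252 kcal

52.1 kcal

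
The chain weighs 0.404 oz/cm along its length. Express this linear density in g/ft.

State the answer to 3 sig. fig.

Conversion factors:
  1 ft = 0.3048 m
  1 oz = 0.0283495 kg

0.404 oz/cm × 0.0283495 kg/oz ÷ 0.01 m/cm = 1.14532 kg/m
1.14532 kg/m ÷ 0.001 kg/g × 0.3048 m/ft = 349.094 g/ft

349 g/ft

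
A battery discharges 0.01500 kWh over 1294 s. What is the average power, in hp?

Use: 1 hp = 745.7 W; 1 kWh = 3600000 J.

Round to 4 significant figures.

0.05596 hp

0.01500 kWh × 3600000 → 54000 J
P = E / t = 54000 J / 1294 s = 41.7311 W
41.7311 W ÷ (745.7 W/hp) = 0.0559623 hp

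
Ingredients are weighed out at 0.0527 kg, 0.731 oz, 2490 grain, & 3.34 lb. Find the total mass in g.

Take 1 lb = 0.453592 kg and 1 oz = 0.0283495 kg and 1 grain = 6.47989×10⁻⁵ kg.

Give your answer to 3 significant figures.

1750 g

0.0527 kg (already kg)
0.731 oz × 0.0283495 = 0.0207235 kg
2490 grain × 6.47989×10⁻⁵ = 0.161349 kg
3.34 lb × 0.453592 = 1.515 kg
Sum: 0.0527 + 0.0207235 + 0.161349 + 1.515 = 1.74977 kg
In g: 1.74977 / 0.001 = 1749.77 g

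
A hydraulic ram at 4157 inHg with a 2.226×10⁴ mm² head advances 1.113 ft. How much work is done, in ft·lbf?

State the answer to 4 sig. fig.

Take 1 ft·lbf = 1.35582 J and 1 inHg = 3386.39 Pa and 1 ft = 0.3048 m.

7.841×10⁴ ft·lbf

4157 inHg → 1.40772×10⁷ Pa
2.226×10⁴ mm² → 0.02226 m²
F = P × A = 1.40772×10⁷ × 0.02226 = 313358 N
1.113 ft → 0.339242 m
W = F × d = 313358 × 0.339242 = 106304 J
In ft·lbf: 106304 / 1.35582 = 78405.7 ft·lbf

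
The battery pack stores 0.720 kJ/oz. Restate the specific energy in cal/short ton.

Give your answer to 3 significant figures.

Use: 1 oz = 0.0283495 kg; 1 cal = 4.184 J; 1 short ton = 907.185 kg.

5.51×10⁶ cal/short ton

0.720 kJ/oz × 1000 J/kJ ÷ 0.0283495 kg/oz = 25397.3 J/kg
25397.3 J/kg ÷ 4.184 J/cal × 907.185 kg/short ton = 5.5067×10⁶ cal/short ton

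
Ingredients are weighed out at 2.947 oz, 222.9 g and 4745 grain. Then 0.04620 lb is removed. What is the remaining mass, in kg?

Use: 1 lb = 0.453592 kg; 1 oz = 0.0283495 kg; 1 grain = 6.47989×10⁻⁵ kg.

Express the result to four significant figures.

2.947 oz × 0.0283495 = 0.083546 kg
222.9 g × 0.001 = 0.2229 kg
4745 grain × 6.47989×10⁻⁵ = 0.307471 kg
0.04620 lb × 0.453592 = 0.020956 kg
Result: 0.083546 + 0.2229 + 0.307471 − 0.020956 = 0.592961 kg

0.5930 kg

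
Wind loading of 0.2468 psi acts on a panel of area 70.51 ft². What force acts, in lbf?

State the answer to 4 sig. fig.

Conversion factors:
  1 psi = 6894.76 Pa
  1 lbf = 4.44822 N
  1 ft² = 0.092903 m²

0.2468 psi × 6894.76 = 1701.63 Pa
70.51 ft² × 0.092903 = 6.55059 m²
F = P × A = 1701.63 Pa × 6.55059 m² = 11146.7 N
11146.7 N ÷ (4.44822 N/lbf) = 2505.88 lbf

2506 lbf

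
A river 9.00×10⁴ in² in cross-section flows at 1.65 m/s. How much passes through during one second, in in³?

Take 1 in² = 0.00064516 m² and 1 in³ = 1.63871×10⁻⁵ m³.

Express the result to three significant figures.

9.00×10⁴ in² × 0.00064516 → 58.0644 m²
V = v × A × t = 1.65 m/s × 58.0644 m² × 1 s = 95.8063 m³
95.8063 m³ ÷ (1.63871×10⁻⁵ m³/in³) = 5.84645×10⁶ in³

5.85×10⁶ in³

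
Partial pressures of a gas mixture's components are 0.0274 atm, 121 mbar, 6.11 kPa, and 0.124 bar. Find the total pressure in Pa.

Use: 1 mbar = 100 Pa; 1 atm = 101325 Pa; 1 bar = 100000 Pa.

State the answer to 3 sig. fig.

0.0274 atm × 101325 → 2776.3 Pa
121 mbar × 100 → 12100 Pa
6.11 kPa × 1000 → 6110 Pa
0.124 bar × 100000 → 12400 Pa
Total: 2776.3 + 12100 + 6110 + 12400 = 33386.3 Pa

3.34×10⁴ Pa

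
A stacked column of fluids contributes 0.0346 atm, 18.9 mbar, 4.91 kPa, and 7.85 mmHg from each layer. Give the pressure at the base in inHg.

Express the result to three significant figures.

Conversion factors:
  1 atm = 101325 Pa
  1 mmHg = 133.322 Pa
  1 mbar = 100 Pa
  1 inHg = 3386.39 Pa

0.0346 atm × 101325 → 3505.84 Pa
18.9 mbar × 100 → 1890 Pa
4.91 kPa × 1000 → 4910 Pa
7.85 mmHg × 133.322 → 1046.58 Pa
Combined: 3505.84 + 1890 + 4910 + 1046.58 = 11352.4 Pa
In inHg: 11352.4 / 3386.39 = 3.35236 inHg

3.35 inHg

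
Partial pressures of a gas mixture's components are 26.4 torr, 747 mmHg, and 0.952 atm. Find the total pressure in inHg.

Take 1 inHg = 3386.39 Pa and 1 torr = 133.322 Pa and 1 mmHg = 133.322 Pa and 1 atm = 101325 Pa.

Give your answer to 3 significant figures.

26.4 torr × 133.322 → 3519.7 Pa
747 mmHg × 133.322 → 99591.5 Pa
0.952 atm × 101325 → 96461.4 Pa
Total: 3519.7 + 99591.5 + 96461.4 = 199573 Pa
In inHg: 199573 / 3386.39 = 58.9338 inHg

58.9 inHg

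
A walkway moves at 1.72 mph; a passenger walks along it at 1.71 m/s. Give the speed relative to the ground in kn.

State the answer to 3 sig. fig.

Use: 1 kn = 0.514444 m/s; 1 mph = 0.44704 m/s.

1.72 mph × 0.44704 → 0.768909 m/s
1.71 m/s (already m/s)
Sum: 0.768909 + 1.71 = 2.47891 m/s
In kn: 2.47891 / 0.514444 = 4.81862 kn

4.82 kn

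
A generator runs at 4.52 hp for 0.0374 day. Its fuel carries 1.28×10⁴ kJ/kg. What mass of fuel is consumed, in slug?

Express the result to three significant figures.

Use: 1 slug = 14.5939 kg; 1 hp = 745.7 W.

4.52 hp → 3370.56 W
0.0374 day → 3231.36 s
E = P × t = 3370.56 × 3231.36 = 1.08915×10⁷ J
1.28×10⁴ kJ/kg → 1.28×10⁷ J/kg
m = E / e_s = 1.08915×10⁷ / 1.28×10⁷ = 0.850898 kg
In slug: 0.850898 / 14.5939 = 0.058305 slug

0.0583 slug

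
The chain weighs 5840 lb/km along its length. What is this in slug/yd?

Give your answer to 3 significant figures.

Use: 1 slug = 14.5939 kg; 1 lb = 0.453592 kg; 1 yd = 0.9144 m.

0.166 slug/yd

5840 lb/km × 0.453592 kg/lb ÷ 1000 m/km = 2.64898 kg/m
2.64898 kg/m ÷ 14.5939 kg/slug × 0.9144 m/yd = 0.165975 slug/yd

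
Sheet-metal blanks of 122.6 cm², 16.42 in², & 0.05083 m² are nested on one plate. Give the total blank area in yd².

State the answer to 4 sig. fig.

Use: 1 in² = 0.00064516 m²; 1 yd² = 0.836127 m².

0.08812 yd²

122.6 cm² × 0.0001 = 0.01226 m²
16.42 in² × 0.00064516 = 0.0105935 m²
0.05083 m² (already m²)
Sum: 0.01226 + 0.0105935 + 0.05083 = 0.0736835 m²
In yd²: 0.0736835 / 0.836127 = 0.0881248 yd²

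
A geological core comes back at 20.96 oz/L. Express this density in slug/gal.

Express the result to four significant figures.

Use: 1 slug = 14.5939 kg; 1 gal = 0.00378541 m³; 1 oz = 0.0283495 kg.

20.96 oz/L × 0.0283495 kg/oz ÷ 0.001 m³/L = 594.206 kg/m³
594.206 kg/m³ ÷ 14.5939 kg/slug × 0.00378541 m³/gal = 0.154127 slug/gal

0.1541 slug/gal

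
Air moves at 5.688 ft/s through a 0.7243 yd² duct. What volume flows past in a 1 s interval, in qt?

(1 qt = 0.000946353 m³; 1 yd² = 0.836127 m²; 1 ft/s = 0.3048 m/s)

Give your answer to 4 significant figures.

1109 qt

5.688 ft/s × 0.3048 → 1.7337 m/s
0.7243 yd² × 0.836127 → 0.605607 m²
V = v × A × t = 1.7337 m/s × 0.605607 m² × 1 s = 1.04994 m³
1.04994 m³ ÷ (0.000946353 m³/qt) = 1109.46 qt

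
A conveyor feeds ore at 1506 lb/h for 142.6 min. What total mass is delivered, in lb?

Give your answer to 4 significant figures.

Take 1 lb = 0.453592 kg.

3579 lb

1506 lb/h → 0.189753 kg/s
142.6 min → 8556 s
m = ṁ × t = 0.189753 × 8556 = 1623.53 kg
In lb: 1623.53 / 0.453592 = 3579.27 lb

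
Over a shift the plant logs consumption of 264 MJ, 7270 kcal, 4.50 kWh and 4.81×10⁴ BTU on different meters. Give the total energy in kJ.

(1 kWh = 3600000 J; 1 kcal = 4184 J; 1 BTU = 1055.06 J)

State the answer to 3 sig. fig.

264 MJ × 1000000 → 2.64×10⁸ J
7270 kcal × 4184 → 3.04177×10⁷ J
4.50 kWh × 3600000 → 1.62×10⁷ J
4.81×10⁴ BTU × 1055.06 → 5.07484×10⁷ J
Sum: 2.64×10⁸ + 3.04177×10⁷ + 1.62×10⁷ + 5.07484×10⁷ = 3.61366×10⁸ J
In kJ: 3.61366×10⁸ / 1000 = 361366 kJ

3.61×10⁵ kJ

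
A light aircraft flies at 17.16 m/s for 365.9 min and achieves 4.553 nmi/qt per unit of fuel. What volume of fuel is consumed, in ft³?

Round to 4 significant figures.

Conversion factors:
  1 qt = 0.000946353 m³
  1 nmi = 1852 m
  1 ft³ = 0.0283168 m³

1.493 ft³

365.9 min → 21954 s
d = v × t = 17.16 × 21954 = 376731 m
4.553 nmi/qt → 8.91016×10⁶ m/m³
V = d / (distance per unit fuel) = 376731 / 8.91016×10⁶ = 0.0422811 m³
In ft³: 0.0422811 / 0.0283168 = 1.49315 ft³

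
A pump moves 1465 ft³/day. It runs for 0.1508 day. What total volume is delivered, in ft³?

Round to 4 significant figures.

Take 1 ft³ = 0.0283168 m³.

220.9 ft³

1465 ft³/day → 4.8014×10⁻⁴ m³/s
0.1508 day → 13029.1 s
V = Q × t = 4.8014×10⁻⁴ × 13029.1 = 6.25579 m³
In ft³: 6.25579 / 0.0283168 = 220.922 ft³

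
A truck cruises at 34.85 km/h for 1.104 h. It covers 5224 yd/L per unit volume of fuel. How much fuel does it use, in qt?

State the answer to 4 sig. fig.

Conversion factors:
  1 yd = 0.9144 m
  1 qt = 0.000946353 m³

8.511 qt

34.85 km/h → 9.68056 m/s
1.104 h → 3974.4 s
d = v × t = 9.68056 × 3974.4 = 38474.4 m
5224 yd/L → 4.77683×10⁶ m/m³
V = d / (distance per unit fuel) = 38474.4 / 4.77683×10⁶ = 0.00805438 m³
In qt: 0.00805438 / 0.000946353 = 8.51097 qt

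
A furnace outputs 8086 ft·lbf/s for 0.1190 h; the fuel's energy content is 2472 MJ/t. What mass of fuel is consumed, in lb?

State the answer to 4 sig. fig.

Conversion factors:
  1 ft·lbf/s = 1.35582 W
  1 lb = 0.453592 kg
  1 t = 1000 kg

4.189 lb

8086 ft·lbf/s → 10963.2 W
0.1190 h → 428.4 s
E = P × t = 10963.2 × 428.4 = 4.69663×10⁶ J
2472 MJ/t → 2.472×10⁶ J/kg
m = E / e_s = 4.69663×10⁶ / 2.472×10⁶ = 1.89993 kg
In lb: 1.89993 / 0.453592 = 4.18863 lb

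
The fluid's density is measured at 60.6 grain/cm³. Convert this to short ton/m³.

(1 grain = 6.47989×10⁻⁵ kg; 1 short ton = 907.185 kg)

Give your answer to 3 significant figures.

60.6 grain/cm³ × 6.47989×10⁻⁵ kg/grain ÷ 10⁻⁶ m³/cm³ = 3926.81 kg/m³
3926.81 kg/m³ ÷ 907.185 kg/short ton = 4.32857 short ton/m³

4.33 short ton/m³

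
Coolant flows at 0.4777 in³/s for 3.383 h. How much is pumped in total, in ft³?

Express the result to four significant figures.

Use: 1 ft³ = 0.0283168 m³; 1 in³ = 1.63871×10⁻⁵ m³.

0.4777 in³/s → 7.82812×10⁻⁶ m³/s
3.383 h → 12178.8 s
V = Q × t = 7.82812×10⁻⁶ × 12178.8 = 0.0953371 m³
In ft³: 0.0953371 / 0.0283168 = 3.3668 ft³

3.367 ft³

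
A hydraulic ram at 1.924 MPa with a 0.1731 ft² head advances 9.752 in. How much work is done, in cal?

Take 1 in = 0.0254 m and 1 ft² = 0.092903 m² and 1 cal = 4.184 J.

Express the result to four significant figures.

1.924 MPa → 1.924×10⁶ Pa
0.1731 ft² → 0.0160815 m²
F = P × A = 1.924×10⁶ × 0.0160815 = 30940.8 N
9.752 in → 0.247701 m
W = F × d = 30940.8 × 0.247701 = 7664.07 J
In cal: 7664.07 / 4.184 = 1831.76 cal

1832 cal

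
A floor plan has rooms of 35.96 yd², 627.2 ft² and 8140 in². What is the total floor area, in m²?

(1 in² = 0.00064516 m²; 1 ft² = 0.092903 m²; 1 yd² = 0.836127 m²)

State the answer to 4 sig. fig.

35.96 yd² × 0.836127 = 30.0671 m²
627.2 ft² × 0.092903 = 58.2688 m²
8140 in² × 0.00064516 = 5.2516 m²
Total: 30.0671 + 58.2688 + 5.2516 = 93.5875 m²

93.59 m²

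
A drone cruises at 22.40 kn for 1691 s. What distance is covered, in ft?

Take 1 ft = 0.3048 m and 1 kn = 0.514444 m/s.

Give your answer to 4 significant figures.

22.40 kn × 0.514444 → 11.5235 m/s
d = v × t = 11.5235 m/s × 1691 s = 19486.2 m
19486.2 m ÷ (0.3048 m/ft) = 63931.1 ft

6.393×10⁴ ft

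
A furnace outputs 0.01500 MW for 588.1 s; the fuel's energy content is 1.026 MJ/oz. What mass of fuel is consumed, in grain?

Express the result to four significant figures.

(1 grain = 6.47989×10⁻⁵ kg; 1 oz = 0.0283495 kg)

0.01500 MW → 15000 W
E = P × t = 15000 × 588.1 = 8.8215×10⁶ J
1.026 MJ/oz → 3.61911×10⁷ J/kg
m = E / e_s = 8.8215×10⁶ / 3.61911×10⁷ = 0.243748 kg
In grain: 0.243748 / 6.47989×10⁻⁵ = 3761.61 grain

3762 grain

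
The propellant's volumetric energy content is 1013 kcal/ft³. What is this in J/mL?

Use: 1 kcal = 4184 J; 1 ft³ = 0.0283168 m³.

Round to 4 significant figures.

149.7 J/mL

1013 kcal/ft³ × 4184 J/kcal ÷ 0.0283168 m³/ft³ = 1.49678×10⁸ J/m³
1.49678×10⁸ J/m³ × 10⁻⁶ m³/mL = 149.678 J/mL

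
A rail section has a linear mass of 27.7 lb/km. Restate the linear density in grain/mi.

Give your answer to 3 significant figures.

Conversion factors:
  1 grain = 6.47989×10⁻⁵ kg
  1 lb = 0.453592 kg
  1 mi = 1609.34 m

27.7 lb/km × 0.453592 kg/lb ÷ 1000 m/km = 0.0125645 kg/m
0.0125645 kg/m ÷ 6.47989×10⁻⁵ kg/grain × 1609.34 m/mi = 312051 grain/mi

3.12×10⁵ grain/mi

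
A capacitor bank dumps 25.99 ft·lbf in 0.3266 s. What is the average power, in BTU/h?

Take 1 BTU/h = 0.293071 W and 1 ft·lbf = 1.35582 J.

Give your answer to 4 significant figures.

25.99 ft·lbf × 1.35582 = 35.2378 J
P = E / t = 35.2378 J / 0.3266 s = 107.893 W
107.893 W ÷ (0.293071 W/BTU/h) = 368.146 BTU/h

368.1 BTU/h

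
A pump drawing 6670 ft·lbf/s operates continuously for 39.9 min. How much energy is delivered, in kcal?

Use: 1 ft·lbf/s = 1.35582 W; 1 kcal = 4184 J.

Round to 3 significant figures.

6670 ft·lbf/s × 1.35582 → 9043.32 W
39.9 min × 60 → 2394 s
E = P × t = 9043.32 W × 2394 s = 2.16497×10⁷ J
2.16497×10⁷ J ÷ (4184 J/kcal) = 5174.4 kcal

5170 kcal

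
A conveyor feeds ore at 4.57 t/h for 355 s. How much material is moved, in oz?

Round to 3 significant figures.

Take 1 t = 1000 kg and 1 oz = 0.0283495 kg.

4.57 t/h → 1.26944 kg/s
m = ṁ × t = 1.26944 × 355 = 450.651 kg
In oz: 450.651 / 0.0283495 = 15896.3 oz

1.59×10⁴ oz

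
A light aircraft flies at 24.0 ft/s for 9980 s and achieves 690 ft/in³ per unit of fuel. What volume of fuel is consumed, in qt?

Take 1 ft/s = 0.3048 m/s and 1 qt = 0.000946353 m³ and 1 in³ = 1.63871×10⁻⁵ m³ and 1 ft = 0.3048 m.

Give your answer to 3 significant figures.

24.0 ft/s → 7.3152 m/s
d = v × t = 7.3152 × 9980 = 73005.7 m
690 ft/in³ → 1.2834×10⁷ m/m³
V = d / (distance per unit fuel) = 73005.7 / 1.2834×10⁷ = 0.00568846 m³
In qt: 0.00568846 / 0.000946353 = 6.01093 qt

6.01 qt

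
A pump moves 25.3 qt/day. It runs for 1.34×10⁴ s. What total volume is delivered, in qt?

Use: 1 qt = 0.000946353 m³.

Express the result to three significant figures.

25.3 qt/day → 2.77115×10⁻⁷ m³/s
V = Q × t = 2.77115×10⁻⁷ × 13400 = 0.00371334 m³
In qt: 0.00371334 / 0.000946353 = 3.92384 qt

3.92 qt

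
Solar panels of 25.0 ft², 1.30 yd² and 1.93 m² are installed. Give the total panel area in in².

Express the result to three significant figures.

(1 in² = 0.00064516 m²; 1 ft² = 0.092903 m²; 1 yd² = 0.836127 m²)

8280 in²

25.0 ft² × 0.092903 = 2.32258 m²
1.30 yd² × 0.836127 = 1.08697 m²
1.93 m² (already m²)
Total: 2.32258 + 1.08697 + 1.93 = 5.33955 m²
In in²: 5.33955 / 0.00064516 = 8276.32 in²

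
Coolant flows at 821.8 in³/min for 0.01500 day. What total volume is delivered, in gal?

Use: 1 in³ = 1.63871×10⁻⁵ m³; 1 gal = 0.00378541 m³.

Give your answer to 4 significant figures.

76.84 gal

821.8 in³/min → 2.24449×10⁻⁴ m³/s
0.01500 day → 1296 s
V = Q × t = 2.24449×10⁻⁴ × 1296 = 0.290886 m³
In gal: 0.290886 / 0.00378541 = 76.844 gal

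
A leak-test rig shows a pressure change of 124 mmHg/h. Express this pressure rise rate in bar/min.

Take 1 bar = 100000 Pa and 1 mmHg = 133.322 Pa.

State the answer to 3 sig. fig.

124 mmHg/h × 133.322 Pa/mmHg ÷ 3600 s/h = 4.5922 Pa/s
4.5922 Pa/s ÷ 100000 Pa/bar × 60 s/min = 0.00275532 bar/min

0.00276 bar/min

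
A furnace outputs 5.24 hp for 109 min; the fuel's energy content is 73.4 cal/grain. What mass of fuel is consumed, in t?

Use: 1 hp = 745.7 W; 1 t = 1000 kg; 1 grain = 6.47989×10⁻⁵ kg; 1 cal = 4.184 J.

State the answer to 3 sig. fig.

0.00539 t

5.24 hp → 3907.47 W
109 min → 6540 s
E = P × t = 3907.47 × 6540 = 2.55549×10⁷ J
73.4 cal/grain → 4.73936×10⁶ J/kg
m = E / e_s = 2.55549×10⁷ / 4.73936×10⁶ = 5.39206 kg
In t: 5.39206 / 1000 = 0.00539206 t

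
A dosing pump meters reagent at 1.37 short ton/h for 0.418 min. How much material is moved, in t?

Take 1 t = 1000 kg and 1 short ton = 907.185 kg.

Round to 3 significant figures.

0.00866 t

1.37 short ton/h → 0.345234 kg/s
0.418 min → 25.08 s
m = ṁ × t = 0.345234 × 25.08 = 8.65847 kg
In t: 8.65847 / 1000 = 0.00865847 t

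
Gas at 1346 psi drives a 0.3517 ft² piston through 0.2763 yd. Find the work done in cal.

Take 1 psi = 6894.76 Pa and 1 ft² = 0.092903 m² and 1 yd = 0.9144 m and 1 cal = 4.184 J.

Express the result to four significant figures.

1346 psi → 9.28035×10⁶ Pa
0.3517 ft² → 0.032674 m²
F = P × A = 9.28035×10⁶ × 0.032674 = 303226 N
0.2763 yd → 0.252649 m
W = F × d = 303226 × 0.252649 = 76609.7 J
In cal: 76609.7 / 4.184 = 18310.2 cal

1.831×10⁴ cal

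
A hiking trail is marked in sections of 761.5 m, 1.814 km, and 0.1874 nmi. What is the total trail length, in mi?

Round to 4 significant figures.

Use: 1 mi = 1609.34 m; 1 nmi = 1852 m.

1.816 mi

761.5 m (already m)
1.814 km × 1000 = 1814 m
0.1874 nmi × 1852 = 347.065 m
Total: 761.5 + 1814 + 347.065 = 2922.56 m
In mi: 2922.56 / 1609.34 = 1.816 mi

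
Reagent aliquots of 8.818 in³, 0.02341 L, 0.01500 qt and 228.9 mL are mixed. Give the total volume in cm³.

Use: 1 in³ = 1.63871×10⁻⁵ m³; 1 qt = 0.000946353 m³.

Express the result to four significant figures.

411.0 cm³

8.818 in³ × 1.63871×10⁻⁵ = 1.44501×10⁻⁴ m³
0.02341 L × 0.001 = 2.341×10⁻⁵ m³
0.01500 qt × 0.000946353 = 1.41953×10⁻⁵ m³
228.9 mL × 10⁻⁶ = 2.289×10⁻⁴ m³
Combined: 1.44501×10⁻⁴ + 2.341×10⁻⁵ + 1.41953×10⁻⁵ + 2.289×10⁻⁴ = 4.11006×10⁻⁴ m³
In cm³: 4.11006×10⁻⁴ / 10⁻⁶ = 411.006 cm³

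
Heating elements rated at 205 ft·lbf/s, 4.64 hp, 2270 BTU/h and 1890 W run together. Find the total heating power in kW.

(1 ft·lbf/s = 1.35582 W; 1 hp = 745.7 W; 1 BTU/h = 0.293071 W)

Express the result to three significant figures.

205 ft·lbf/s × 1.35582 = 277.943 W
4.64 hp × 745.7 = 3460.05 W
2270 BTU/h × 0.293071 = 665.271 W
1890 W (already W)
Total: 277.943 + 3460.05 + 665.271 + 1890 = 6293.26 W
In kW: 6293.26 / 1000 = 6.29326 kW

6.29 kW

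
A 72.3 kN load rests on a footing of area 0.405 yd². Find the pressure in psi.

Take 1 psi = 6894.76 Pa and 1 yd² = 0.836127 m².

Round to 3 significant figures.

31.0 psi

72.3 kN × 1000 = 72300 N
0.405 yd² × 0.836127 = 0.338631 m²
P = F / A = 72300 N / 0.338631 m² = 213507 Pa
213507 Pa ÷ (6894.76 Pa/psi) = 30.9666 psi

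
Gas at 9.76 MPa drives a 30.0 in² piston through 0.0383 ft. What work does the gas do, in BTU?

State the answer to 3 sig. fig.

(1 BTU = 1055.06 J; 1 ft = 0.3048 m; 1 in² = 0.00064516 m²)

2.09 BTU

9.76 MPa → 9.76×10⁶ Pa
30.0 in² → 0.0193548 m²
F = P × A = 9.76×10⁶ × 0.0193548 = 188903 N
0.0383 ft → 0.0116738 m
W = F × d = 188903 × 0.0116738 = 2205.22 J
In BTU: 2205.22 / 1055.06 = 2.09014 BTU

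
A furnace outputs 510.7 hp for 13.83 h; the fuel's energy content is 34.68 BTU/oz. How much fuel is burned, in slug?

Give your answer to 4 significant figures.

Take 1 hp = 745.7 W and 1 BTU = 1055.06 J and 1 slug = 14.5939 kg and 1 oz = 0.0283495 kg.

1007 slug

510.7 hp → 380829 W
13.83 h → 49788 s
E = P × t = 380829 × 49788 = 1.89607×10¹⁰ J
34.68 BTU/oz → 1.29066×10⁶ J/kg
m = E / e_s = 1.89607×10¹⁰ / 1.29066×10⁶ = 14690.7 kg
In slug: 14690.7 / 14.5939 = 1006.63 slug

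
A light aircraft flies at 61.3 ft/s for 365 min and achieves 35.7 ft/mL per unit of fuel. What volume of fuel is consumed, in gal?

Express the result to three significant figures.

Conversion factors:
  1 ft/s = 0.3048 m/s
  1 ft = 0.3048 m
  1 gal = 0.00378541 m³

61.3 ft/s → 18.6842 m/s
365 min → 21900 s
d = v × t = 18.6842 × 21900 = 409184 m
35.7 ft/mL → 1.08814×10⁷ m/m³
V = d / (distance per unit fuel) = 409184 / 1.08814×10⁷ = 0.037604 m³
In gal: 0.037604 / 0.00378541 = 9.93393 gal

9.93 gal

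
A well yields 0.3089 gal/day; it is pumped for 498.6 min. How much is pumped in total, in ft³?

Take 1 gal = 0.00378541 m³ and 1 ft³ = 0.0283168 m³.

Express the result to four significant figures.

0.01430 ft³

0.3089 gal/day → 1.35337×10⁻⁸ m³/s
498.6 min → 29916 s
V = Q × t = 1.35337×10⁻⁸ × 29916 = 4.04874×10⁻⁴ m³
In ft³: 4.04874×10⁻⁴ / 0.0283168 = 0.014298 ft³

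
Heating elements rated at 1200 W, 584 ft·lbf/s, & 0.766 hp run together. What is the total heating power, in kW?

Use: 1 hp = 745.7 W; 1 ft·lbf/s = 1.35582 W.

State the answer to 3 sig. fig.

1200 W (already W)
584 ft·lbf/s × 1.35582 = 791.799 W
0.766 hp × 745.7 = 571.206 W
Combined: 1200 + 791.799 + 571.206 = 2563 W
In kW: 2563 / 1000 = 2.563 kW

2.56 kW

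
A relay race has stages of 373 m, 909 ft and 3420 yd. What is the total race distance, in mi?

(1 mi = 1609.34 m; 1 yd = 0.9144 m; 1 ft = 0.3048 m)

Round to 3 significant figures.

373 m (already m)
909 ft × 0.3048 = 277.063 m
3420 yd × 0.9144 = 3127.25 m
Total: 373 + 277.063 + 3127.25 = 3777.31 m
In mi: 3777.31 / 1609.34 = 2.34712 mi

2.35 mi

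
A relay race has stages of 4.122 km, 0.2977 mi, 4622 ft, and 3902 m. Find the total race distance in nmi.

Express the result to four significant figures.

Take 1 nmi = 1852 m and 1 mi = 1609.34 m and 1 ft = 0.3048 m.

4.122 km × 1000 → 4122 m
0.2977 mi × 1609.34 → 479.101 m
4622 ft × 0.3048 → 1408.79 m
3902 m (already m)
Sum: 4122 + 479.101 + 1408.79 + 3902 = 9911.89 m
In nmi: 9911.89 / 1852 = 5.35199 nmi

5.352 nmi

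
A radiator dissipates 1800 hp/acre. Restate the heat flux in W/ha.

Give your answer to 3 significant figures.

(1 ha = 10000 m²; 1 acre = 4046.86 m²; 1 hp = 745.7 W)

1800 hp/acre × 745.7 W/hp ÷ 4046.86 m²/acre = 331.679 W/m²
331.679 W/m² × 10000 m²/ha = 3.31679×10⁶ W/ha

3.32×10⁶ W/ha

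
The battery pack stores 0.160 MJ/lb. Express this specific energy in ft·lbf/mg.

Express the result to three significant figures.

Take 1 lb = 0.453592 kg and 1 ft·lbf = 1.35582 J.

0.260 ft·lbf/mg

0.160 MJ/lb × 1000000 J/MJ ÷ 0.453592 kg/lb = 352740 J/kg
352740 J/kg ÷ 1.35582 J/ft·lbf × 10⁻⁶ kg/mg = 0.260167 ft·lbf/mg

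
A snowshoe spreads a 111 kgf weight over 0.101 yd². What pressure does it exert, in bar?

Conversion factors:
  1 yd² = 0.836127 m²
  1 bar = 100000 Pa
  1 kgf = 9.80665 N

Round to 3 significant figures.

111 kgf × 9.80665 → 1088.54 N
0.101 yd² × 0.836127 → 0.0844488 m²
P = F / A = 1088.54 N / 0.0844488 m² = 12889.9 Pa
12889.9 Pa ÷ (100000 Pa/bar) = 0.128899 bar

0.129 bar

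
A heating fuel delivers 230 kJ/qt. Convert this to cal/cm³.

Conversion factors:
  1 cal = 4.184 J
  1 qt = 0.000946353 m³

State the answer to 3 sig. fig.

58.1 cal/cm³

230 kJ/qt × 1000 J/kJ ÷ 0.000946353 m³/qt = 2.43038×10⁸ J/m³
2.43038×10⁸ J/m³ ÷ 4.184 J/cal × 10⁻⁶ m³/cm³ = 58.0875 cal/cm³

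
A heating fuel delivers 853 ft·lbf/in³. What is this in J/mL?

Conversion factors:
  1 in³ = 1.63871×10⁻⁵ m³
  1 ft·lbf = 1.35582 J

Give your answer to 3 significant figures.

70.6 J/mL

853 ft·lbf/in³ × 1.35582 J/ft·lbf ÷ 1.63871×10⁻⁵ m³/in³ = 7.05747×10⁷ J/m³
7.05747×10⁷ J/m³ × 10⁻⁶ m³/mL = 70.5747 J/mL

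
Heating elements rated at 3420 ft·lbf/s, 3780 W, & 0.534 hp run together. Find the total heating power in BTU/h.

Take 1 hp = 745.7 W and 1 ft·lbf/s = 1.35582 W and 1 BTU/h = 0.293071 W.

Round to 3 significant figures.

3420 ft·lbf/s × 1.35582 = 4636.9 W
3780 W (already W)
0.534 hp × 745.7 = 398.204 W
Sum: 4636.9 + 3780 + 398.204 = 8815.1 W
In BTU/h: 8815.1 / 0.293071 = 30078.4 BTU/h

3.01×10⁴ BTU/h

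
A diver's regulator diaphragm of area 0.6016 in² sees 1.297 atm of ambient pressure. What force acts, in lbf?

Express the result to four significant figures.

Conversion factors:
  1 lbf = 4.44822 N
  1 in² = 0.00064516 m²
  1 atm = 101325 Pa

1.297 atm × 101325 → 131419 Pa
0.6016 in² × 0.00064516 → 3.88128×10⁻⁴ m²
F = P × A = 131419 Pa × 3.88128×10⁻⁴ m² = 51.0074 N
51.0074 N ÷ (4.44822 N/lbf) = 11.4669 lbf

11.47 lbf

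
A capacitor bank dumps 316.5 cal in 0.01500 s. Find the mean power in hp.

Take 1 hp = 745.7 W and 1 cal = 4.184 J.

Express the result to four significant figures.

316.5 cal × 4.184 = 1324.24 J
P = E / t = 1324.24 J / 0.015 s = 88282.7 W
88282.7 W ÷ (745.7 W/hp) = 118.389 hp

118.4 hp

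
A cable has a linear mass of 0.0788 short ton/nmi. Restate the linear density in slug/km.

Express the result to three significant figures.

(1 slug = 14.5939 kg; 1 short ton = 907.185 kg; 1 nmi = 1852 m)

0.0788 short ton/nmi × 907.185 kg/short ton ÷ 1852 m/nmi = 0.0385994 kg/m
0.0385994 kg/m ÷ 14.5939 kg/slug × 1000 m/km = 2.6449 slug/km

2.64 slug/km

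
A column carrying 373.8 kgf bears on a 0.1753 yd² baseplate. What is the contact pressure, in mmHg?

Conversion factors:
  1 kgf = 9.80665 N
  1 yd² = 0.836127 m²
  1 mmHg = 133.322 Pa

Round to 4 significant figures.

187.6 mmHg

373.8 kgf × 9.80665 → 3665.73 N
0.1753 yd² × 0.836127 → 0.146573 m²
P = F / A = 3665.73 N / 0.146573 m² = 25009.6 Pa
25009.6 Pa ÷ (133.322 Pa/mmHg) = 187.588 mmHg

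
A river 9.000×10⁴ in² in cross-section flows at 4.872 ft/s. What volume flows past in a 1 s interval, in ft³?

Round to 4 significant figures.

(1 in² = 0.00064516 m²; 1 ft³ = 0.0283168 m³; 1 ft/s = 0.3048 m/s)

4.872 ft/s × 0.3048 = 1.48499 m/s
9.000×10⁴ in² × 0.00064516 = 58.0644 m²
V = v × A × t = 1.48499 m/s × 58.0644 m² × 1 s = 86.2251 m³
86.2251 m³ ÷ (0.0283168 m³/ft³) = 3045.02 ft³

3045 ft³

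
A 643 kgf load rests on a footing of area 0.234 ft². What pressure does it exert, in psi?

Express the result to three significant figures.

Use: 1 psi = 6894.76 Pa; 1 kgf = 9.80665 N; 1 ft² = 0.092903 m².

42.1 psi

643 kgf × 9.80665 → 6305.68 N
0.234 ft² × 0.092903 → 0.0217393 m²
P = F / A = 6305.68 N / 0.0217393 m² = 290059 Pa
290059 Pa ÷ (6894.76 Pa/psi) = 42.0695 psi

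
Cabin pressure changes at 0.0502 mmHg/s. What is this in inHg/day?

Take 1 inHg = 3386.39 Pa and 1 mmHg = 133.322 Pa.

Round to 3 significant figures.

0.0502 mmHg/s × 133.322 Pa/mmHg = 6.69276 Pa/s
6.69276 Pa/s ÷ 3386.39 Pa/inHg × 86400 s/day = 170.758 inHg/day

171 inHg/day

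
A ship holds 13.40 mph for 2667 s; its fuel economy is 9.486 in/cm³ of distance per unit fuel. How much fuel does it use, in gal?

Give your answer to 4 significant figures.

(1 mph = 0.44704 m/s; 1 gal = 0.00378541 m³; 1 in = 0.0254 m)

13.40 mph → 5.99034 m/s
d = v × t = 5.99034 × 2667 = 15976.2 m
9.486 in/cm³ → 240944 m/m³
V = d / (distance per unit fuel) = 15976.2 / 240944 = 0.0663067 m³
In gal: 0.0663067 / 0.00378541 = 17.5164 gal

17.52 gal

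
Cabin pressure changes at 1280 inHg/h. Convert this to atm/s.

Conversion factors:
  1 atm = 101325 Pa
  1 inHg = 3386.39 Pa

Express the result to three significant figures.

1280 inHg/h × 3386.39 Pa/inHg ÷ 3600 s/h = 1204.05 Pa/s
1204.05 Pa/s ÷ 101325 Pa/atm = 0.011883 atm/s

0.0119 atm/s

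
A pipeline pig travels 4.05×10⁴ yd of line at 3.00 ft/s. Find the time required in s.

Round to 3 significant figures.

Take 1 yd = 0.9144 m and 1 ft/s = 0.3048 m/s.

4.05×10⁴ yd × 0.9144 → 37033.2 m
3.00 ft/s × 0.3048 → 0.9144 m/s
t = d / v = 37033.2 m / 0.9144 m/s = 40500 s

4.05×10⁴ s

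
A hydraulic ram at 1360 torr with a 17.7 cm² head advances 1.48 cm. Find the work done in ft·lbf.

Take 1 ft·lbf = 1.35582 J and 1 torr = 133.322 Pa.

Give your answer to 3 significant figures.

3.50 ft·lbf

1360 torr → 181318 Pa
17.7 cm² → 0.00177 m²
F = P × A = 181318 × 0.00177 = 320.933 N
1.48 cm → 0.0148 m
W = F × d = 320.933 × 0.0148 = 4.74981 J
In ft·lbf: 4.74981 / 1.35582 = 3.50327 ft·lbf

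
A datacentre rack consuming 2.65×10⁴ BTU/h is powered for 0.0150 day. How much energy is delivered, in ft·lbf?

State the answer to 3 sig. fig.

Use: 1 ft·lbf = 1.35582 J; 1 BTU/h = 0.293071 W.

7.42×10⁶ ft·lbf

2.65×10⁴ BTU/h × 0.293071 → 7766.38 W
0.0150 day × 86400 → 1296 s
E = P × t = 7766.38 W × 1296 s = 1.00652×10⁷ J
1.00652×10⁷ J ÷ (1.35582 J/ft·lbf) = 7.4237×10⁶ ft·lbf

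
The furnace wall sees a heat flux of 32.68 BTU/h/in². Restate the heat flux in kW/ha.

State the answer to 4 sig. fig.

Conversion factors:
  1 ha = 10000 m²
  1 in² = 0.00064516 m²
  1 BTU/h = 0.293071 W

32.68 BTU/h/in² × 0.293071 W/BTU/h ÷ 0.00064516 m²/in² = 14845.2 W/m²
14845.2 W/m² ÷ 1000 W/kW × 10000 m²/ha = 148452 kW/ha

1.485×10⁵ kW/ha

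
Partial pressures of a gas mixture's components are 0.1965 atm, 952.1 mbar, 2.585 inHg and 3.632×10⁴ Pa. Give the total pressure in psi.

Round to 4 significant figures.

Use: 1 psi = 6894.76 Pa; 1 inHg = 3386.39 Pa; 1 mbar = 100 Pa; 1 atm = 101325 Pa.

0.1965 atm × 101325 = 19910.4 Pa
952.1 mbar × 100 = 95210 Pa
2.585 inHg × 3386.39 = 8753.82 Pa
3.632×10⁴ Pa (already Pa)
Combined: 19910.4 + 95210 + 8753.82 + 36320 = 160194 Pa
In psi: 160194 / 6894.76 = 23.2342 psi

23.23 psi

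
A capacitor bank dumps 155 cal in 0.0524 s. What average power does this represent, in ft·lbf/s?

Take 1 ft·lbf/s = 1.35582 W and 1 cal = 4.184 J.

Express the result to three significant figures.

9130 ft·lbf/s

155 cal × 4.184 = 648.52 J
P = E / t = 648.52 J / 0.0524 s = 12376.3 W
12376.3 W ÷ (1.35582 W/ft·lbf/s) = 9128.28 ft·lbf/s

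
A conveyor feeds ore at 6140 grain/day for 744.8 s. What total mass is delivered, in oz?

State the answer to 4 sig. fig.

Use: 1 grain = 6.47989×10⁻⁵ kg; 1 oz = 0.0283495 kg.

0.1210 oz

6140 grain/day → 4.60492×10⁻⁶ kg/s
m = ṁ × t = 4.60492×10⁻⁶ × 744.8 = 0.00342974 kg
In oz: 0.00342974 / 0.0283495 = 0.120981 oz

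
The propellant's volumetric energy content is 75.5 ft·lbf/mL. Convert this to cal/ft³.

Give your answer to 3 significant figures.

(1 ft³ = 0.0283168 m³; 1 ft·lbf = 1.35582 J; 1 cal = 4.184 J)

75.5 ft·lbf/mL × 1.35582 J/ft·lbf ÷ 10⁻⁶ m³/mL = 1.02364×10⁸ J/m³
1.02364×10⁸ J/m³ ÷ 4.184 J/cal × 0.0283168 m³/ft³ = 692787 cal/ft³

6.93×10⁵ cal/ft³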